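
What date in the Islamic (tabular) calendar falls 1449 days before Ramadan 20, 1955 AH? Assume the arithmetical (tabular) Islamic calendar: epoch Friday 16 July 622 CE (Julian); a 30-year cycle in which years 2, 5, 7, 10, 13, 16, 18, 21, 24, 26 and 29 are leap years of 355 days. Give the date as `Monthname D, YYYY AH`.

Sha'ban 17, 1951 AH

Counting 1449 days back from JDN 2641127 reaches JDN 2639678, which is Sha'ban 17, 1951 AH.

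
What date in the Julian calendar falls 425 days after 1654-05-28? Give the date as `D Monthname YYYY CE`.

27 July 1655 CE

JDN of 1654-05-28 = 2325329.
2325329 + 425 = 2325754.
JDN 2325754 in the Julian calendar is 27 July 1655 CE.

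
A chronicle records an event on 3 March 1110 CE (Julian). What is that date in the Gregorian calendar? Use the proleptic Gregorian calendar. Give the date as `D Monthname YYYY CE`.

10 March 1110 CE

The Julian–Gregorian offset here is 7 days (Julian trailing).
3 March 1110 Julian + 7 days → 10 March 1110 Gregorian.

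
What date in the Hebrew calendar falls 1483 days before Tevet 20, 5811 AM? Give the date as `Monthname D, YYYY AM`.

Kislev 14, 5807 AM

Counting 1483 days back from JDN 2470176 reaches JDN 2468693, which is Kislev 14, 5807 AM.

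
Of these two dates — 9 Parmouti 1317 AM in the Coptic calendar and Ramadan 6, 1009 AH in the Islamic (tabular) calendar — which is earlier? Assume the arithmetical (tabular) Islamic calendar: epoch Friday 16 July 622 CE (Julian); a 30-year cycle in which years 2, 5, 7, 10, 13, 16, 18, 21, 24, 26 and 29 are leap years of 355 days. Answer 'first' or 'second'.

second

The two dates have Julian Day Numbers 2305917 and 2305883 respectively.
Since 2305883 < 2305917, the second date comes first.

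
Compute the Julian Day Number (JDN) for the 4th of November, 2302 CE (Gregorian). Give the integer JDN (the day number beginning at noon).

JDN 2400001 is 17 November 1858 CE (Gregorian), MJD 0; the target day is +162154 days from there, so JDN = 2562155.

2562155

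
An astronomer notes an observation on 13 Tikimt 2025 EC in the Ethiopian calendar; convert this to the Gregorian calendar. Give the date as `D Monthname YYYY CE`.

23 October 2032 CE

Julian Day Number of the source date = 2463529.
Converting JDN 2463529 to the Gregorian calendar gives 23 October 2032 CE.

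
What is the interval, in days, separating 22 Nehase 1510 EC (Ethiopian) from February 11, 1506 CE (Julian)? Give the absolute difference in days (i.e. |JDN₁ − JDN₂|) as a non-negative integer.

4568

JDN of the first date = 2275734.
JDN of the second date = 2271166.
|2271166 − 2275734| = 4568.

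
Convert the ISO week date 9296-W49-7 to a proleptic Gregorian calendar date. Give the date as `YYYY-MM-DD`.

ISO week 1 of 9296 is the week containing the first Thursday of 9296.
Week 49, day 7 (Sunday) lands on 9296-12-09.

9296-12-09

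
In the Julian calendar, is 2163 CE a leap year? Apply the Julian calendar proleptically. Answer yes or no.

no

2163 mod 4 = 3, so it is a common year in the Julian calendar.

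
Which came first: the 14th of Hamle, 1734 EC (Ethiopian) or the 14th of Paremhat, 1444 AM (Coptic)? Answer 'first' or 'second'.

second

The two dates have Julian Day Numbers 2357512 and 2352279 respectively.
Since 2352279 < 2357512, the second date comes first.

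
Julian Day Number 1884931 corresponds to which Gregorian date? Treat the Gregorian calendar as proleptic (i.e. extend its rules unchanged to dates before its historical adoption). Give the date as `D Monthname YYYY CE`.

JDN 2451545 is 1 Jan 2000; 1884931 is −566614 days from there.

30 August 448 CE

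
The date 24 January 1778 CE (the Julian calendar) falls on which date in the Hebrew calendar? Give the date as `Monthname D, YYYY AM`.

Shevat 7, 5538 AM

Both dates share Julian Day Number 2370496; in the Hebrew calendar that is 7 Shevat 5538 AM.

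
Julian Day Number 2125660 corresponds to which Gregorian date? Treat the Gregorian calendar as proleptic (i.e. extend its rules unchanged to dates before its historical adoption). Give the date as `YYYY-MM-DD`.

1107-10-05

JDN 2451545 is 1 Jan 2000; 2125660 is −325885 days from there.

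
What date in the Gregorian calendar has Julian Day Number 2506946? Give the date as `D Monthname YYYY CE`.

7 September 2151 CE

Counting from JDN 2299161 = 15 Oct 1582 gives an offset of 207785 days.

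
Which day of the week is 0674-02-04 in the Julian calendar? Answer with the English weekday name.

Saturday

In the proleptic Gregorian calendar this is 7 February 674 (JDN 1967271).
1967271 ≡ 5 (mod 7); counting from Monday = 0 gives Saturday.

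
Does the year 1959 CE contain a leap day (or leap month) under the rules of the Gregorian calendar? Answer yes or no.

no

1959 is not divisible by 4, so it is a common year.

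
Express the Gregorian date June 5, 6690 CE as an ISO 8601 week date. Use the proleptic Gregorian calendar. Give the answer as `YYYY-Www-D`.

The weekday is Thursday (ISO weekday 4).
That Thursday belongs to ISO week 23 of ISO year 6690.

6690-W23-4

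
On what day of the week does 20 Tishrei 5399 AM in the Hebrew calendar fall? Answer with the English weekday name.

Tuesday

This is JDN 2319598 (28 September 1638 Gregorian).
2319598 ≡ 1 (mod 7); counting from Monday = 0 gives Tuesday.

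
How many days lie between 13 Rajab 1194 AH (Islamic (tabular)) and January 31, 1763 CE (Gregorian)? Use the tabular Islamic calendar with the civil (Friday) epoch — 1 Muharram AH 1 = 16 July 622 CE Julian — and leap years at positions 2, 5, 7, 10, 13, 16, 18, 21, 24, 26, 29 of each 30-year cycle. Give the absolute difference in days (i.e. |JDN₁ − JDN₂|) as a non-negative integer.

JDN of the first date = 2371388.
JDN of the second date = 2365013.
|2365013 − 2371388| = 6375.

6375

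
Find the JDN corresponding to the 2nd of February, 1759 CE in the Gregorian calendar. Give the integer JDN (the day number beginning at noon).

2363554

JDN 2299161 is 15 October 1582 CE (Gregorian); the target day is +64393 days from there, so JDN = 2363554.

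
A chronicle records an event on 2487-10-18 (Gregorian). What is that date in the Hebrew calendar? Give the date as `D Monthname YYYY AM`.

1 Cheshvan 6248 AM

Julian Day Number of the source date = 2629709.
Converting JDN 2629709 to the Hebrew calendar gives 1 Cheshvan 6248 AM.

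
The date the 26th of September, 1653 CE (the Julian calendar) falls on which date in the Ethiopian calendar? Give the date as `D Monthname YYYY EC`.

29 Meskerem 1646 EC

The source date corresponds to 6 October 1653 in the Gregorian calendar (JDN 2325085).
That day falls on 29 Meskerem 1646 EC in the Ethiopian calendar.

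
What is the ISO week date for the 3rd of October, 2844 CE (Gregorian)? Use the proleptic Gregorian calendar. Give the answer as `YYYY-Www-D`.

The weekday is Monday (ISO weekday 1).
That Monday belongs to ISO week 40 of ISO year 2844.

2844-W40-1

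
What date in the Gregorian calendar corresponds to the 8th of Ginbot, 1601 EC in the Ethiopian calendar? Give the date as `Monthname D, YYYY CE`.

Julian Day Number of the source date = 2308868.
Converting JDN 2308868 to the Gregorian calendar gives 13 May 1609 CE.

May 13, 1609 CE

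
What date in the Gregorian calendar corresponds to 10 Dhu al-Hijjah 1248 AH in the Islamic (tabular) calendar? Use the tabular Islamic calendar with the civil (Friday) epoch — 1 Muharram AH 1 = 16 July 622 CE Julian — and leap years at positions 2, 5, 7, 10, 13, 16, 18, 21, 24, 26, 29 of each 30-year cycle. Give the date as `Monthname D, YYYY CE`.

Julian Day Number of the source date = 2390669.
Converting JDN 2390669 to the Gregorian calendar gives 30 April 1833 CE.

April 30, 1833 CE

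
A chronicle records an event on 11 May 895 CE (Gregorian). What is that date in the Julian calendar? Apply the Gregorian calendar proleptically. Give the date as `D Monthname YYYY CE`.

7 May 895 CE

At this point the Julian calendar is 4 days behind the Gregorian.
11 May 895 Gregorian − 4 days → 7 May 895 Julian.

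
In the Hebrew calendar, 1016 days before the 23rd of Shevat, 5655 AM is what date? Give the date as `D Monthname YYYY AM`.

10 Iyar 5652 AM

The starting date is JDN 2413242; 2413242 − 1016 = 2412226.
JDN 2412226 corresponds to 10 Iyar 5652 AM.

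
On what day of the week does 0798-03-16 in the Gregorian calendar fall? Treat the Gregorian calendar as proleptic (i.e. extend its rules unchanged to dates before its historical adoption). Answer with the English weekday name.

Monday

Since JDN mod 7 = 0 (0 = Monday), the day is Monday.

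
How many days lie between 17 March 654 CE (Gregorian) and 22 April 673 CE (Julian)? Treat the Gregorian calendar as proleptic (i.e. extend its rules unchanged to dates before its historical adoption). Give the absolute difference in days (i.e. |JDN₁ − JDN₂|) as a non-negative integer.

JDN of the first date = 1960004.
JDN of the second date = 1966983.
|1966983 − 1960004| = 6979.

6979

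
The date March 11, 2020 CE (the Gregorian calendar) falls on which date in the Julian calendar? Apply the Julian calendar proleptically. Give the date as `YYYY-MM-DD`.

The Julian–Gregorian offset here is 13 days (Julian trailing).
11 March 2020 Gregorian − 13 days → 27 February 2020 Julian.

2020-02-27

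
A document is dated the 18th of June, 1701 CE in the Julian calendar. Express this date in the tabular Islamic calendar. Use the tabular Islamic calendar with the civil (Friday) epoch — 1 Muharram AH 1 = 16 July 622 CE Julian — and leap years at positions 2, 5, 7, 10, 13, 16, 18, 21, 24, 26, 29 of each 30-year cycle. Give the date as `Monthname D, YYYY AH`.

Muharram 22, 1113 AH

Julian Day Number of the source date = 2342517.
Converting JDN 2342517 to the tabular Islamic calendar gives 22 Muharram 1113 AH.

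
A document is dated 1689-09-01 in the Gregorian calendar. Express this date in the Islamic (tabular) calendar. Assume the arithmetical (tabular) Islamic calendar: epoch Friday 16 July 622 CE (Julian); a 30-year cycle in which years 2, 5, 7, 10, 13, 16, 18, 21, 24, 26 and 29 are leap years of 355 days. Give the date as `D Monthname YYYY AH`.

16 Dhu al-Qa'dah 1100 AH

Both dates share Julian Day Number 2338199; in the tabular Islamic calendar that is 16 Dhu al-Qa'dah 1100 AH.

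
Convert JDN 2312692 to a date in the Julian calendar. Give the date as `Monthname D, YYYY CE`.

October 22, 1619 CE

The Gregorian equivalent of JDN 2312692 is 1 November 1619.
In the Julian calendar that day is October 22, 1619 CE.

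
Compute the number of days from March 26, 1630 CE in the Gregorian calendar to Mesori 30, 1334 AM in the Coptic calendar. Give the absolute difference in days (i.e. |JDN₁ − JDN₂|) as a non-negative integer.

JDN of the first date = 2316490.
JDN of the second date = 2312267.
|2312267 − 2316490| = 4223.

4223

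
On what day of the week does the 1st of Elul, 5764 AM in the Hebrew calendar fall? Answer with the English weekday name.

Wednesday

In the Gregorian calendar this is 18 August 2004 (JDN 2453236).
JDN 2453236 mod 7 = 2, and JDN 0 was a Monday, so this is a Wednesday.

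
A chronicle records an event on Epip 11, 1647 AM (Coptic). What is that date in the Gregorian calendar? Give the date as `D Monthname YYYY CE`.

Julian Day Number of the source date = 2426541.
Converting JDN 2426541 to the Gregorian calendar gives 18 July 1931 CE.

18 July 1931 CE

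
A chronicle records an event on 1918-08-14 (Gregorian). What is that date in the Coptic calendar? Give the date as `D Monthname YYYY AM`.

8 Mesori 1634 AM

Both dates share Julian Day Number 2421820; in the Coptic calendar that is 8 Mesori 1634 AM.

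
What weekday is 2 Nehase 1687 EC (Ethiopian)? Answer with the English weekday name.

Friday

Equivalently 5 August 1695 Gregorian, JDN 2340363.
2340363 ≡ 4 (mod 7); counting from Monday = 0 gives Friday.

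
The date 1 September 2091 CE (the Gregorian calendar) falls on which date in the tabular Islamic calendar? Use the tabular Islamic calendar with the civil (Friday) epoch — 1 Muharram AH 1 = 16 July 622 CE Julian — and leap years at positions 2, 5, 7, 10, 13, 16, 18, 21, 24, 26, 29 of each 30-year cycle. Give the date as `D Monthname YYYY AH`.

17 Rabi' al-Awwal 1515 AH

Julian Day Number of the source date = 2485026.
Converting JDN 2485026 to the tabular Islamic calendar gives 17 Rabi' al-Awwal 1515 AH.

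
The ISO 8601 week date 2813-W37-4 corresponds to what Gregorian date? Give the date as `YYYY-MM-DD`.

2813-09-12

ISO week 1 of 2813 is the week containing the first Thursday of 2813.
Week 37, day 4 (Thursday) lands on 2813-09-12.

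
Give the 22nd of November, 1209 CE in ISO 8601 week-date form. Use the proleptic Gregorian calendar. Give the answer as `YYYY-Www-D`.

1209-W47-7

The weekday is Sunday (ISO weekday 7).
That Sunday belongs to ISO week 47 of ISO year 1209.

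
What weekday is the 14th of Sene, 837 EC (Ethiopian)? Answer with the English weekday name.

Equivalently 12 June 845 Gregorian, JDN 2029853.
Since JDN mod 7 = 0 (0 = Monday), the day is Monday.

Monday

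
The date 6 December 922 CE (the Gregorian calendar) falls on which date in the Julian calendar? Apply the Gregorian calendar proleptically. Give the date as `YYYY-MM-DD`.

0922-12-01

For dates in this range the Gregorian date is 5 days ahead of the Julian.
6 December 922 Gregorian − 5 days → 1 December 922 Julian.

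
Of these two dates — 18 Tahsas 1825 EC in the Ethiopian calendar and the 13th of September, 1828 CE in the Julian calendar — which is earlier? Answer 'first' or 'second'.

The two dates have Julian Day Numbers 2390544 and 2388991 respectively.
Since 2388991 < 2390544, the second date comes first.

second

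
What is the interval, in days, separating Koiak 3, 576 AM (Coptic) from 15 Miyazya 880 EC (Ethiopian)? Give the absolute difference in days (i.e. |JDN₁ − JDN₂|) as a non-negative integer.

10359

First date → JDN 2035141; second date → JDN 2045500.
The interval is |2035141 − 2045500| = 10359 days.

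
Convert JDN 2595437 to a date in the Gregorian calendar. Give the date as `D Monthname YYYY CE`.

18 December 2393 CE

Counting from JDN 2299161 = 15 Oct 1582 gives an offset of 296276 days.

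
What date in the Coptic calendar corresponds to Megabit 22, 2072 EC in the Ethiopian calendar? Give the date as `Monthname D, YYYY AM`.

Paremhat 22, 1796 AM

Both dates share Julian Day Number 2480855; in the Coptic calendar that is 22 Paremhat 1796 AM.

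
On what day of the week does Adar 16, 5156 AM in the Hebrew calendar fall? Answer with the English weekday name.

In the proleptic Gregorian calendar this is 5 March 1396 (JDN 2231003).
Since JDN mod 7 = 5 (0 = Monday), the day is Saturday.

Saturday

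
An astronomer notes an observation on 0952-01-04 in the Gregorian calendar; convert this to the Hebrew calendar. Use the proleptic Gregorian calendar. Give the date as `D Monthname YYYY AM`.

Both dates share Julian Day Number 2068774; in the Hebrew calendar that is 28 Tevet 4712 AM.

28 Tevet 4712 AM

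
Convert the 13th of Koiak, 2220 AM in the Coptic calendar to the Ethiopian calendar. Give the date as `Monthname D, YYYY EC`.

Tahsas 13, 2496 EC

Both dates share Julian Day Number 2635622; in the Ethiopian calendar that is 13 Tahsas 2496 EC.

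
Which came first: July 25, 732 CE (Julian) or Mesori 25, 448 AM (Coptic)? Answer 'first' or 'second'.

first

The two dates have Julian Day Numbers 1988627 and 1988651 respectively.
Since 1988627 < 1988651, the first date comes first.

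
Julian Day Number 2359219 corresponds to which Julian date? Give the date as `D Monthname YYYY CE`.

11 March 1747 CE

The Gregorian equivalent of JDN 2359219 is 22 March 1747.
In the Julian calendar that day is 11 March 1747 CE.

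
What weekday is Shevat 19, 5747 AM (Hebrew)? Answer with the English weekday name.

In the Gregorian calendar this is 18 February 1987 (JDN 2446845).
JDN 2446845 mod 7 = 2, and JDN 0 was a Monday, so this is a Wednesday.

Wednesday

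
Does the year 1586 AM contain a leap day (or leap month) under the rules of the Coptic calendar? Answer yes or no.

no

1586 mod 4 = 2; in the Coptic calendar a year is leap when year mod 4 = 3, so it is a common year.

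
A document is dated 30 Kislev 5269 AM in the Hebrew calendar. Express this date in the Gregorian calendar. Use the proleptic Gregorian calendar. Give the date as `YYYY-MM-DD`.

Both dates share Julian Day Number 2272182; in the Gregorian calendar that is 3 December 1508 CE.

1508-12-03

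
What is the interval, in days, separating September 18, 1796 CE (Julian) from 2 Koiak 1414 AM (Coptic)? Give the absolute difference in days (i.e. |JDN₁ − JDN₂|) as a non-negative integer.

JDN of the first date = 2377308.
JDN of the second date = 2341219.
|2341219 − 2377308| = 36089.

36089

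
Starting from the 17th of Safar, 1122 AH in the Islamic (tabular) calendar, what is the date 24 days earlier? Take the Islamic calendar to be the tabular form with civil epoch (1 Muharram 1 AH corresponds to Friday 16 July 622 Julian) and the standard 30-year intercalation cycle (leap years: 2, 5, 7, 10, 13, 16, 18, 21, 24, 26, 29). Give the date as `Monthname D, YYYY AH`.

Muharram 23, 1122 AH

The starting date is JDN 2345731; 2345731 − 24 = 2345707.
JDN 2345707 corresponds to Muharram 23, 1122 AH.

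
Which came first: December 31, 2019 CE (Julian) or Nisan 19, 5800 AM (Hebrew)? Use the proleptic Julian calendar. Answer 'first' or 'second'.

The two dates have Julian Day Numbers 2458862 and 2466247 respectively.
Since 2458862 < 2466247, the first date comes first.

first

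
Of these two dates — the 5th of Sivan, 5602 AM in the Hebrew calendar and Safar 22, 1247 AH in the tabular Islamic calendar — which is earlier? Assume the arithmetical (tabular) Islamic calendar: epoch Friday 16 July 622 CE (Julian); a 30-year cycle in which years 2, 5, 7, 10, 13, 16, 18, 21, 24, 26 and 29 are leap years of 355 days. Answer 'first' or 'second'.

second

Converting both to JDN: 2393970 vs 2390032; the smaller is the second.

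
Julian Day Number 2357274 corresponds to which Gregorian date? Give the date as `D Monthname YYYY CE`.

Counting from JDN 2299161 = 15 Oct 1582 gives an offset of 58113 days.

23 November 1741 CE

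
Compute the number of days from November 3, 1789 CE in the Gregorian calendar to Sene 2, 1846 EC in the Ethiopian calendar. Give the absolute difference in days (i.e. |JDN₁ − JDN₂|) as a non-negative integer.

23592

First date → JDN 2374786; second date → JDN 2398378.
The interval is |2374786 − 2398378| = 23592 days.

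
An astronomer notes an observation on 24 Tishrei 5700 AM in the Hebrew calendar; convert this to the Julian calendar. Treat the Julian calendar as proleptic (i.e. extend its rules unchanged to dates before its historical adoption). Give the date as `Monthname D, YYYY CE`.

September 24, 1939 CE

Julian Day Number of the source date = 2429544.
Converting JDN 2429544 to the Julian calendar gives 24 September 1939 CE.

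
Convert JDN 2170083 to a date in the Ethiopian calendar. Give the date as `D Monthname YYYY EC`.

18 Ginbot 1221 EC

JDN 2170083 is 20 May 1229 in the proleptic Gregorian calendar.
In the Ethiopian calendar that day is 18 Ginbot 1221 EC.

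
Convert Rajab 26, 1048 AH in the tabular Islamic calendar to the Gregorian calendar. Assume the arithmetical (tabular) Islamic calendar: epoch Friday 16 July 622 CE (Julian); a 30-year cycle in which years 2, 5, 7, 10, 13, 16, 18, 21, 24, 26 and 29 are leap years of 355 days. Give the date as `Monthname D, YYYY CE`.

December 3, 1638 CE

Julian Day Number of the source date = 2319664.
Converting JDN 2319664 to the Gregorian calendar gives 3 December 1638 CE.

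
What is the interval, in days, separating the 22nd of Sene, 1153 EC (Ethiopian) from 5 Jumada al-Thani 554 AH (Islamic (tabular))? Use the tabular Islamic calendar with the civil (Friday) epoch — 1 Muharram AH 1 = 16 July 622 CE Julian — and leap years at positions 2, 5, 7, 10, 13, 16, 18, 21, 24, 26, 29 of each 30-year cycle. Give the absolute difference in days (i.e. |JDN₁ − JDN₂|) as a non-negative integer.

723

First date → JDN 2145280; second date → JDN 2144557.
The interval is |2145280 − 2144557| = 723 days.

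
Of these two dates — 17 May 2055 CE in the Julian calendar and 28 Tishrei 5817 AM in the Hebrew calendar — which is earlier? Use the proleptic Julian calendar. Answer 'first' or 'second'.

first

The two dates have Julian Day Numbers 2471783 and 2472280 respectively.
Since 2471783 < 2472280, the first date comes first.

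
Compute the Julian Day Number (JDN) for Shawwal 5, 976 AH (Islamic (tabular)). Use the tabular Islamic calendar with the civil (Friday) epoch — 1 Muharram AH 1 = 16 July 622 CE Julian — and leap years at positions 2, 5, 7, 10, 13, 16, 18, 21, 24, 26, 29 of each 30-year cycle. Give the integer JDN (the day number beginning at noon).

Equivalently 2 April 1569 (proleptic Gregorian).
JDN 2299161 is 15 October 1582 CE (Gregorian); the target day is −4944 days from there, so JDN = 2294217.

2294217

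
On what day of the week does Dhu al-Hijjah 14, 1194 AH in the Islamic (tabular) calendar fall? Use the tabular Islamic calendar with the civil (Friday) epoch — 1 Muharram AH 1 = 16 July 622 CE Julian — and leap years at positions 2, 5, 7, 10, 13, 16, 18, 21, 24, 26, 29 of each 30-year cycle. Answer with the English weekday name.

Monday

This is JDN 2371537 (11 December 1780 Gregorian).
Since JDN mod 7 = 0 (0 = Monday), the day is Monday.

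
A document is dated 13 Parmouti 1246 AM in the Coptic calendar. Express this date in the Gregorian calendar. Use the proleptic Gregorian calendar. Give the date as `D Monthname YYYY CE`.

Julian Day Number of the source date = 2279988.
Converting JDN 2279988 to the Gregorian calendar gives 18 April 1530 CE.

18 April 1530 CE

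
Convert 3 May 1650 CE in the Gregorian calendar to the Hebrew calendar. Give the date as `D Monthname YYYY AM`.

2 Iyar 5410 AM

Julian Day Number of the source date = 2323833.
Converting JDN 2323833 to the Hebrew calendar gives 2 Iyar 5410 AM.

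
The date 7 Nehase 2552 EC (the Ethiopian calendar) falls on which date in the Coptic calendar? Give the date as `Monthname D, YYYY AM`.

Mesori 7, 2276 AM

The source date corresponds to 17 August 2560 in the Gregorian calendar (JDN 2656310).
That day falls on 7 Mesori 2276 AM in the Coptic calendar.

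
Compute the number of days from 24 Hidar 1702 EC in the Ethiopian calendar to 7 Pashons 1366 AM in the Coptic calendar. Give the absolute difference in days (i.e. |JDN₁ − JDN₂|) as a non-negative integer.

First date → JDN 2345594; second date → JDN 2323842.
The interval is |2345594 − 2323842| = 21752 days.

21752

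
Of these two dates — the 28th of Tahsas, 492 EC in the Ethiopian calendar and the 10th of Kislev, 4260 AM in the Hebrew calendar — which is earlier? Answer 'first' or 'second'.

second

The two dates have Julian Day Numbers 1903676 and 1903649 respectively.
Since 1903649 < 1903676, the second date comes first.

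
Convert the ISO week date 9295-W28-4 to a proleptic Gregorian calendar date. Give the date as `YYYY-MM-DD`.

9295-07-14

ISO week 1 of 9295 is the week containing the first Thursday of 9295.
Week 28, day 4 (Thursday) lands on 9295-07-14.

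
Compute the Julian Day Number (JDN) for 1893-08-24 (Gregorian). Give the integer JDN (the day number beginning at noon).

JDN 2400001 is 17 November 1858 CE (Gregorian), MJD 0; the target day is +12699 days from there, so JDN = 2412700.

2412700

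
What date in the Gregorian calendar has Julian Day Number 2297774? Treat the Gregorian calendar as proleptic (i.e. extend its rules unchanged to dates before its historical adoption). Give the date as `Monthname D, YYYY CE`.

JDN 2451545 is 1 Jan 2000; 2297774 is −153771 days from there.

December 28, 1578 CE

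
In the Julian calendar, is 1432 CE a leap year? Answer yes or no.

yes

1432 mod 4 = 0, so it is a leap year in the Julian calendar.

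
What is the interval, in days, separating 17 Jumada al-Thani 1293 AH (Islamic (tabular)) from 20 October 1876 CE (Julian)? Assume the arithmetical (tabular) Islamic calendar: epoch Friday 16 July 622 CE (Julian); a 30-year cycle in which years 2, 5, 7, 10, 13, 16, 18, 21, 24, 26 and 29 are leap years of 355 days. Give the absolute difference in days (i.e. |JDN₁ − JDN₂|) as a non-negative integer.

114

First date → JDN 2406446; second date → JDN 2406560.
The interval is |2406446 − 2406560| = 114 days.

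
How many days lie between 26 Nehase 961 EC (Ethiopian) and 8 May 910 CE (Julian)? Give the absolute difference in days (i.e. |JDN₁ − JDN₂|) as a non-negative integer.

First date → JDN 2075216; second date → JDN 2053563.
The interval is |2075216 − 2053563| = 21653 days.

21653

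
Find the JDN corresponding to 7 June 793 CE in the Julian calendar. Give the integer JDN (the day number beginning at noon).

In the proleptic Gregorian calendar the same day is 11 June 793.
JDN 2299161 is 15 October 1582 CE (Gregorian); the target day is −288302 days from there, so JDN = 2010859.

2010859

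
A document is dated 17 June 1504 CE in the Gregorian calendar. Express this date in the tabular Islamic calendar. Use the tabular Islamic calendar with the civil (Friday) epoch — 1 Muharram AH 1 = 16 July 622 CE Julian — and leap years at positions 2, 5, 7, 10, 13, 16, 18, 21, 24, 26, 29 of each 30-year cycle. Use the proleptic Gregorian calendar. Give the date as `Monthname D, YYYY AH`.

Both dates share Julian Day Number 2270552; in the tabular Islamic calendar that is 23 Dhu al-Hijjah 909 AH.

Dhu al-Hijjah 23, 909 AH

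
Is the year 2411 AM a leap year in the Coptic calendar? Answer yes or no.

yes

2411 mod 4 = 3; in the Coptic calendar a year is leap when year mod 4 = 3, so it is a leap year.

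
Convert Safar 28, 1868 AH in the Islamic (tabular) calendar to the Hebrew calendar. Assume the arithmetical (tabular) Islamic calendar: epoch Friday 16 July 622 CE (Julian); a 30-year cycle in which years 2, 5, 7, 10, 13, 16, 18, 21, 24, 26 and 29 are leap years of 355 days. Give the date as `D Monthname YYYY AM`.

29 Shevat 6194 AM

Julian Day Number of the source date = 2610100.
Converting JDN 2610100 to the Hebrew calendar gives 29 Shevat 6194 AM.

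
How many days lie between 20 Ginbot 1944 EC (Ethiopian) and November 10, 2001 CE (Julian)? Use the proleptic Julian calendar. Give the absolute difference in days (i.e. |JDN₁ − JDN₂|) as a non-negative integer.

18076

First date → JDN 2434161; second date → JDN 2452237.
The interval is |2434161 − 2452237| = 18076 days.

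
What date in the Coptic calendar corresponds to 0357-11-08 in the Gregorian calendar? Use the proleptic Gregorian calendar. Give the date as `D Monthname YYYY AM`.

Julian Day Number of the source date = 1851763.
Converting JDN 1851763 to the Coptic calendar gives 11 Hathor 74 AM.

11 Hathor 74 AM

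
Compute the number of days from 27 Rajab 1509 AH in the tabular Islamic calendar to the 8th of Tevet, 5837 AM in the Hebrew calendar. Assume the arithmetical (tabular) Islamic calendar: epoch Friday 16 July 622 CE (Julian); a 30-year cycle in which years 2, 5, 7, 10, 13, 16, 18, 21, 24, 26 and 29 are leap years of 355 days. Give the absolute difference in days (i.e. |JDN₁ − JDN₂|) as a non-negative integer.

JDN of the first date = 2483028.
JDN of the second date = 2479672.
|2479672 − 2483028| = 3356.

3356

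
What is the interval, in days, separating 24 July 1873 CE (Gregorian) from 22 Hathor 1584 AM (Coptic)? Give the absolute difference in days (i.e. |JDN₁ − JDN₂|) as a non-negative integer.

2062

JDN of the first date = 2405364.
JDN of the second date = 2403302.
|2403302 − 2405364| = 2062.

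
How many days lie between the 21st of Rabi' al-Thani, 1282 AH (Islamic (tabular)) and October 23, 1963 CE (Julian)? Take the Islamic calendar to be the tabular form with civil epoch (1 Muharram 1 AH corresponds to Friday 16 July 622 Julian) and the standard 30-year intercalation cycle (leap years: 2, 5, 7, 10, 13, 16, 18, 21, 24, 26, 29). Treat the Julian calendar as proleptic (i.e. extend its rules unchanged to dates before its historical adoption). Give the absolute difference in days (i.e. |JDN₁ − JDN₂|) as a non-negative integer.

First date → JDN 2402493; second date → JDN 2438339.
The interval is |2402493 − 2438339| = 35846 days.

35846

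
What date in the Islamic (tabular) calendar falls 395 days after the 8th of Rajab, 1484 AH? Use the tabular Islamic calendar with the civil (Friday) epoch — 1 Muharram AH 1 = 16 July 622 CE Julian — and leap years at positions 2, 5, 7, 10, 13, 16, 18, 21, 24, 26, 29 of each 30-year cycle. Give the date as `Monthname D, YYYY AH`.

Counting 395 days forward from JDN 2474150 reaches JDN 2474545, which is Sha'ban 19, 1485 AH.

Sha'ban 19, 1485 AH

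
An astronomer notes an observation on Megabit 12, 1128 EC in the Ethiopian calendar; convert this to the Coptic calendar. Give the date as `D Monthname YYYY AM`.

Julian Day Number of the source date = 2136049.
Converting JDN 2136049 to the Coptic calendar gives 12 Paremhat 852 AM.

12 Paremhat 852 AM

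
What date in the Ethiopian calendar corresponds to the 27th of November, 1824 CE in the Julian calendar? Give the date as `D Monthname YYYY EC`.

Both dates share Julian Day Number 2387605; in the Ethiopian calendar that is 1 Tahsas 1817 EC.

1 Tahsas 1817 EC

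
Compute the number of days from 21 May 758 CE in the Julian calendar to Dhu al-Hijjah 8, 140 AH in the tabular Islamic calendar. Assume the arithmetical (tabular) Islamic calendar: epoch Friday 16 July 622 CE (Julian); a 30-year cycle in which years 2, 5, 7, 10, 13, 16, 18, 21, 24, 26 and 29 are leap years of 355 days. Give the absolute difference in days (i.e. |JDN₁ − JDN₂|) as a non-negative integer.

First date → JDN 1998058; second date → JDN 1998029.
The interval is |1998058 − 1998029| = 29 days.

29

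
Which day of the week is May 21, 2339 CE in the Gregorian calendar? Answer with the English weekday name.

2575502 ≡ 6 (mod 7); counting from Monday = 0 gives Sunday.

Sunday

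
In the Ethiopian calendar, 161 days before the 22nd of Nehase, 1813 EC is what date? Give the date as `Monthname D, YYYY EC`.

JDN of the 22nd of Nehase, 1813 EC = 2386405.
2386405 − 161 = 2386244.
JDN 2386244 in the Ethiopian calendar is Megabit 11, 1813 EC.

Megabit 11, 1813 EC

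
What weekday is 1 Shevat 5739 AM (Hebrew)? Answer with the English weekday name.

Monday

This is JDN 2443903 (29 January 1979 Gregorian).
2443903 ≡ 0 (mod 7); counting from Monday = 0 gives Monday.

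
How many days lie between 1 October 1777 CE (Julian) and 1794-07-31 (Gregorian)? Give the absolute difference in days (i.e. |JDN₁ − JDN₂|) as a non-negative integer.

First date → JDN 2370381; second date → JDN 2376517.
The interval is |2370381 − 2376517| = 6136 days.

6136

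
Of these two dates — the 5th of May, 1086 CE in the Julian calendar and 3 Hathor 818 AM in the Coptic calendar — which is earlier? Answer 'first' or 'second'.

The two dates have Julian Day Numbers 2117844 and 2123501 respectively.
Since 2117844 < 2123501, the first date comes first.

first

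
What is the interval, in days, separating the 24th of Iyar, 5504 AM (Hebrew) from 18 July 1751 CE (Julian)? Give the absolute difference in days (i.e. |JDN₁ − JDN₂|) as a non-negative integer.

First date → JDN 2358169; second date → JDN 2360809.
The interval is |2358169 − 2360809| = 2640 days.

2640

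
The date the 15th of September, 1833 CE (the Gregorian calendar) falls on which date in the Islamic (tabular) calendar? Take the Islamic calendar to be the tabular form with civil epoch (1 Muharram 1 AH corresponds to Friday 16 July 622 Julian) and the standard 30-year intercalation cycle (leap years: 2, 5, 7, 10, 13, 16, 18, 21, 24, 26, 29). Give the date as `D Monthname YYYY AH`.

29 Rabi' al-Thani 1249 AH

Julian Day Number of the source date = 2390807.
Converting JDN 2390807 to the tabular Islamic calendar gives 29 Rabi' al-Thani 1249 AH.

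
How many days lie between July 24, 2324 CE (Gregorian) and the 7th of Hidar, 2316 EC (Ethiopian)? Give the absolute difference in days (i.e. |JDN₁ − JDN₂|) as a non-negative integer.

247

JDN of the first date = 2570088.
JDN of the second date = 2569841.
|2569841 − 2570088| = 247.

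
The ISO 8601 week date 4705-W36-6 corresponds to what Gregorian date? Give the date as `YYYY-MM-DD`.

4705-09-09

ISO week 1 of 4705 is the week containing the first Thursday of 4705.
Week 36, day 6 (Saturday) lands on 4705-09-09.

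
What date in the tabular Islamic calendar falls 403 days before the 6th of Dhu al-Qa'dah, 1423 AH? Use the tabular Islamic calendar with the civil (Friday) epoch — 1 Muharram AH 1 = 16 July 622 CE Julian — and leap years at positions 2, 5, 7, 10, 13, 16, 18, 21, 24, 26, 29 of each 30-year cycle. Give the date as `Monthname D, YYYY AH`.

Ramadan 16, 1422 AH

Counting 403 days back from JDN 2452649 reaches JDN 2452246, which is Ramadan 16, 1422 AH.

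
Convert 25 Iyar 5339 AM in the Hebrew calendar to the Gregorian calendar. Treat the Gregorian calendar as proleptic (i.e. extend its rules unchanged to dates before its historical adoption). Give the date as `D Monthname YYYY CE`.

Julian Day Number of the source date = 2297928.
Converting JDN 2297928 to the Gregorian calendar gives 31 May 1579 CE.

31 May 1579 CE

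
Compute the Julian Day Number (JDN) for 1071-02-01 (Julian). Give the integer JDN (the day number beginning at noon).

Equivalently 7 February 1071 (proleptic Gregorian).
JDN 2299161 is 15 October 1582 CE (Gregorian); the target day is −186889 days from there, so JDN = 2112272.

2112272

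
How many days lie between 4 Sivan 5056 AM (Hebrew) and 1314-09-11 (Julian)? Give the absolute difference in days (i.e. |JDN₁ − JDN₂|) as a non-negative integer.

6701

First date → JDN 2194549; second date → JDN 2201250.
The interval is |2194549 − 2201250| = 6701 days.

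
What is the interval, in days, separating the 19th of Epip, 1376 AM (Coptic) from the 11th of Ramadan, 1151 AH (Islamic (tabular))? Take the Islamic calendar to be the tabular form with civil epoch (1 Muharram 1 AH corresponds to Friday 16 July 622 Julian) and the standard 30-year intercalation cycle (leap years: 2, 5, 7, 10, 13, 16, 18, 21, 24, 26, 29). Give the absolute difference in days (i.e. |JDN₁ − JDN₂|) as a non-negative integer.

JDN of the first date = 2327567.
JDN of the second date = 2356208.
|2356208 − 2327567| = 28641.

28641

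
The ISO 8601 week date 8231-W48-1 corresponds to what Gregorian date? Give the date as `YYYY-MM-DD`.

ISO week 1 of 8231 is the week containing the first Thursday of 8231.
Week 48, day 1 (Monday) lands on 8231-11-28.

8231-11-28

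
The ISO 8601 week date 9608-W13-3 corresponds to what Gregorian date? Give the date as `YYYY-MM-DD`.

9608-03-26

ISO week 1 of 9608 is the week containing the first Thursday of 9608.
Week 13, day 3 (Wednesday) lands on 9608-03-26.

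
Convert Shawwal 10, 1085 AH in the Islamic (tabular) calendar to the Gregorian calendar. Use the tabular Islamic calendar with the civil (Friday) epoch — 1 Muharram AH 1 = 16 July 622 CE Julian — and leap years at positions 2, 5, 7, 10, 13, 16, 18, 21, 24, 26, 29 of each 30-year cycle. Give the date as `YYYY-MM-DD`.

Both dates share Julian Day Number 2332848; in the Gregorian calendar that is 7 January 1675 CE.

1675-01-07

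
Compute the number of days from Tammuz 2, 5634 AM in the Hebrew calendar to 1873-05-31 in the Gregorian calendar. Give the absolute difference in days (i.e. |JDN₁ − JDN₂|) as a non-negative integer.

382

First date → JDN 2405692; second date → JDN 2405310.
The interval is |2405692 − 2405310| = 382 days.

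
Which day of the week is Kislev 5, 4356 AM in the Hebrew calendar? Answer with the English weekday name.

This is JDN 1938698 (15 November 595 Gregorian).
1938698 ≡ 6 (mod 7); counting from Monday = 0 gives Sunday.

Sunday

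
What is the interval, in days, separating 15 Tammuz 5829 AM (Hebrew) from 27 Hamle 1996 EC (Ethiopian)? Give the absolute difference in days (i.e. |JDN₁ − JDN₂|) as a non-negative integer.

23711

JDN of the first date = 2476932.
JDN of the second date = 2453221.
|2453221 − 2476932| = 23711.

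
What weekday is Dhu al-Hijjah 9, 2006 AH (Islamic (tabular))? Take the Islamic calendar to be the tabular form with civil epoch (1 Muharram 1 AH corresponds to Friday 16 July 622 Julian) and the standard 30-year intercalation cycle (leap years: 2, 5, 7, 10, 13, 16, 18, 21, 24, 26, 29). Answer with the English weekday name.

Sunday

In the Gregorian calendar this is 2 October 2568 (JDN 2659278).
Since JDN mod 7 = 6 (0 = Monday), the day is Sunday.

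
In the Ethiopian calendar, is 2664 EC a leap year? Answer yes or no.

no

2664 mod 4 = 0; in the Ethiopian calendar a year is leap when year mod 4 = 3, so it is a common year.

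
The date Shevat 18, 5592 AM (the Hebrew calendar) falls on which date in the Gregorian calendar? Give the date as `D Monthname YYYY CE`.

Julian Day Number of the source date = 2390203.
Converting JDN 2390203 to the Gregorian calendar gives 20 January 1832 CE.

20 January 1832 CE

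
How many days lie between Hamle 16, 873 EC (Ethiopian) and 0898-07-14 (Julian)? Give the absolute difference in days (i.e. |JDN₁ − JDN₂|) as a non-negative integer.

6213

JDN of the first date = 2043034.
JDN of the second date = 2049247.
|2049247 − 2043034| = 6213.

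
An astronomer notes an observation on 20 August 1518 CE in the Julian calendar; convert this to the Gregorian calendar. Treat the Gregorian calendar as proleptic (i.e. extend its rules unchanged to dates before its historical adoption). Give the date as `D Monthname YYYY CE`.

30 August 1518 CE

At this point the Julian calendar is 10 days behind the Gregorian.
20 August 1518 Julian + 10 days → 30 August 1518 Gregorian.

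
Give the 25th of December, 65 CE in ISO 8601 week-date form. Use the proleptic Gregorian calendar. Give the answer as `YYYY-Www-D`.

0065-W52-5

The weekday is Friday (ISO weekday 5).
That Friday belongs to ISO week 52 of ISO year 65.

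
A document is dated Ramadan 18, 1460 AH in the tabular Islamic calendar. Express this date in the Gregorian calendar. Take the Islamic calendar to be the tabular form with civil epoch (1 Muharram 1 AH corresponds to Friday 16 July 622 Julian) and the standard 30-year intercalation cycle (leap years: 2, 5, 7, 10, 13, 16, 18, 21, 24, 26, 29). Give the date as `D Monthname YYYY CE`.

Julian Day Number of the source date = 2465714.
Converting JDN 2465714 to the Gregorian calendar gives 17 October 2038 CE.

17 October 2038 CE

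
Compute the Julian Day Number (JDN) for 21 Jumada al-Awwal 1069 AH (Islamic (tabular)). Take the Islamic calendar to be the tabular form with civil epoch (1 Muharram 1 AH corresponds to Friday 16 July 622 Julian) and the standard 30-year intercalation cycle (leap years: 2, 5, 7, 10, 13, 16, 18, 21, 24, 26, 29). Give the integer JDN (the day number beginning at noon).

Equivalently 14 February 1659 (Gregorian).
JDN 2299161 is 15 October 1582 CE (Gregorian); the target day is +27881 days from there, so JDN = 2327042.

2327042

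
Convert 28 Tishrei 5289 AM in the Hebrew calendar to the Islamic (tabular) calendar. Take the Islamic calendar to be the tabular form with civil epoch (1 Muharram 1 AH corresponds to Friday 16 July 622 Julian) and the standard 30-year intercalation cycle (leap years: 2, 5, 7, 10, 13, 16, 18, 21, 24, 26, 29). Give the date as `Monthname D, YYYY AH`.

Muharram 27, 935 AH

Both dates share Julian Day Number 2279444; in the tabular Islamic calendar that is 27 Muharram 935 AH.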